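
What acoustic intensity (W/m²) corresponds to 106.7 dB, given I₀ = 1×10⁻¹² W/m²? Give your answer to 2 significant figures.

I/I₀ = 10^(106.7/10) = 4.677e+10, so I = 4.677e+10 × 10⁻¹² W/m².

0.047 W/m²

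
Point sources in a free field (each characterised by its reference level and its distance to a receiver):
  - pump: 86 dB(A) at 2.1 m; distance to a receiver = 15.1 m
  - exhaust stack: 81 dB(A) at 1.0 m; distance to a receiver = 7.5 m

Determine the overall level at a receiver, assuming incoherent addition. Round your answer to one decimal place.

70.0 dB(A)

First find each source's level at the receiver (point-source: −20·log₁₀(r/r_ref)), then combine on an intensity basis.
pump: 86 − 20·log₁₀(15.1/2.1) = 86 − 17.14 = 68.86 dB(A).
exhaust stack: 81 − 20·log₁₀(7.5/1.0) = 81 − 17.50 = 63.50 dB(A).
Σ 10^(L/10) = 9.938e+06 → L_total = 10·log₁₀(9.938e+06) = 69.97 dB(A).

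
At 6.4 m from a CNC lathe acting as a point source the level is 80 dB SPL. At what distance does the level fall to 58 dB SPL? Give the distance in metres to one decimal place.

The 22.0 dB drop corresponds to a distance ratio of 10^(22.0/20) for a point source.
r₂ = 6.4·10^((80−58)/20) = 6.4·10^(22.0/20) = 80.57 m.

80.6 m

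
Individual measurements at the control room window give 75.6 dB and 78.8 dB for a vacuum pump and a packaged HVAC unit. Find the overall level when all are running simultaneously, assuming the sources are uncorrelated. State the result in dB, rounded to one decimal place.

For uncorrelated sources the intensities add, so convert each level to linear form, sum, and take 10·log₁₀ of the total.
Σ 10^(L/10) = 10^(75.6/10) + 10^(78.8/10) = 1.122e+08.
L_total = 10·log₁₀(1.122e+08) = 80.50 dB.

80.5 dB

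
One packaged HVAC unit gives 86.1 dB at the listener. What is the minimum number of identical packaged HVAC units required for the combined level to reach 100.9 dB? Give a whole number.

31

Need L₁ + 10·log₁₀ N ≥ 100.9, i.e. log₁₀ N ≥ 1.48.
N ≥ 10^(14.8/10) = 30.200, so N = 31.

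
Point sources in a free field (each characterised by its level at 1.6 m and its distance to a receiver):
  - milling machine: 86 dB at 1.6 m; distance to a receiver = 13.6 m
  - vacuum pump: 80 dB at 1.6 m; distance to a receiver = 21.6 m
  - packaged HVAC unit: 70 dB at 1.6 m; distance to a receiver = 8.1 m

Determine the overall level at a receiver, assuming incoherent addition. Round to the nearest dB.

68 dB

First find each source's level at the receiver (point-source: −20·log₁₀(r/r_ref)), then combine on an intensity basis.
milling machine: 86 − 20·log₁₀(13.6/1.6) = 86 − 18.59 = 67.41 dB.
vacuum pump: 80 − 20·log₁₀(21.6/1.6) = 80 − 22.61 = 57.39 dB.
packaged HVAC unit: 70 − 20·log₁₀(8.1/1.6) = 70 − 14.09 = 55.91 dB.
Σ 10^(L/10) = 6.449e+06 → L_total = 10·log₁₀(6.449e+06) = 68.09 dB.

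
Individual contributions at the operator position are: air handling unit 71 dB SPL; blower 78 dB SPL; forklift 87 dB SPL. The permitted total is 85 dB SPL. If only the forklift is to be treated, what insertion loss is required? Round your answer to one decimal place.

3.2 dB

Everything except the forklift sums to 10^(71/10) + 10^(78/10) = 7.568e+07 in linear terms, 78.79 dB SPL.
The limit corresponds to 10^(85/10) = 3.162e+08; subtracting the fixed part leaves 2.405e+08 for the forklift, i.e. 83.81 dB SPL.
Required insertion loss = 87 − 83.81 = 3.19 dB.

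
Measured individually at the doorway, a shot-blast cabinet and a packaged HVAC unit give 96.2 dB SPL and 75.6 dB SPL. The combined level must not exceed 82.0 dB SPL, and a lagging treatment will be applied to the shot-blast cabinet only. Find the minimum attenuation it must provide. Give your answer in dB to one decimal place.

The untreated sources together contribute 10^(75.6/10) = 3.631e+07, i.e. 75.60 dB SPL.
The limit corresponds to 10^(82.0/10) = 1.585e+08; subtracting the fixed part leaves 1.222e+08 for the shot-blast cabinet, i.e. 80.87 dB SPL.
So the shot-blast cabinet must be reduced from 96.2 to 80.87 dB SPL: IL = 15.33 dB.

15.3 dB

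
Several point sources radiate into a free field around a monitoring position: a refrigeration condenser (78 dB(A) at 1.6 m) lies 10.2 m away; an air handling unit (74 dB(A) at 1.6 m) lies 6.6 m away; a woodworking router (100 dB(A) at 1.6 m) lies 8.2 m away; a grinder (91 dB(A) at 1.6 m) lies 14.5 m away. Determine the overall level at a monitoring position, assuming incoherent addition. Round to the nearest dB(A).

86 dB(A)

First find each source's level at the receiver (point-source: −20·log₁₀(r/r_ref)), then combine on an intensity basis.
refrigeration condenser: 78 − 20·log₁₀(10.2/1.6) = 78 − 16.09 = 61.91 dB(A).
air handling unit: 74 − 20·log₁₀(6.6/1.6) = 74 − 12.31 = 61.69 dB(A).
woodworking router: 100 − 20·log₁₀(8.2/1.6) = 100 − 14.19 = 85.81 dB(A).
grinder: 91 − 20·log₁₀(14.5/1.6) = 91 − 19.14 = 71.86 dB(A).
Σ 10^(L/10) = 3.991e+08 → L_total = 10·log₁₀(3.991e+08) = 86.01 dB(A).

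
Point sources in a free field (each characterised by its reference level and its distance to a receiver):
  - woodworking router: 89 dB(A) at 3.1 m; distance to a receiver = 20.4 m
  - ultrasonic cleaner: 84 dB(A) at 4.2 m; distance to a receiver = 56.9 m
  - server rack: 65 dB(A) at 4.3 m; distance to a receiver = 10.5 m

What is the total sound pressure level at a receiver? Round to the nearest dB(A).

73 dB(A)

First find each source's level at the receiver (point-source: −20·log₁₀(r/r_ref)), then combine on an intensity basis.
woodworking router: 89 − 20·log₁₀(20.4/3.1) = 89 − 16.37 = 72.63 dB(A).
ultrasonic cleaner: 84 − 20·log₁₀(56.9/4.2) = 84 − 22.64 = 61.36 dB(A).
server rack: 65 − 20·log₁₀(10.5/4.3) = 65 − 7.75 = 57.25 dB(A).
Σ 10^(L/10) = 2.024e+07 → L_total = 10·log₁₀(2.024e+07) = 73.06 dB(A).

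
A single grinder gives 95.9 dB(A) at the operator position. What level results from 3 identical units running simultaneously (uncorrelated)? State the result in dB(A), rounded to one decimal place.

With 3 equal, uncorrelated contributions the intensity is 3× that of one unit, giving a rise of 10·log₁₀ 3.
L_total = 95.9 + 10·log₁₀(3) = 95.9 + 4.771 = 100.67 dB(A).

100.7 dB(A)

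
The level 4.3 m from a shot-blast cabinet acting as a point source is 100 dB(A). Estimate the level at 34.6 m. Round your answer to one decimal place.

Spherical spreading from a point source gives a 20·log₁₀(r₂/r₁) drop.
L₂ = 100 − 20·log₁₀(34.6/4.3) = 100 − 18.112 = 81.89 dB(A).

81.9 dB(A)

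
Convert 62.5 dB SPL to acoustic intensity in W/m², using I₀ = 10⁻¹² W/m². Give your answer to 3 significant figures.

1.78e-06 W/m²

I/I₀ = 10^(62.5/10) = 1.778e+06, so I = 1.778e+06 × 10⁻¹² W/m².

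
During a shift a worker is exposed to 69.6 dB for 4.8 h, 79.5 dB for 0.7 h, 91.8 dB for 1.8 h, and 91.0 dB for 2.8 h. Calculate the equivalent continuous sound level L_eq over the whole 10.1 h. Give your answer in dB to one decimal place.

L_eq = 10·log₁₀[(1/T)·Σ tᵢ·10^(Lᵢ/10)] with T = 10.1 h.
Σ tᵢ·10^(Lᵢ/10) = 4.8·10^(69.6/10) + 0.7·10^(79.5/10) + 1.8·10^(91.8/10) + 2.8·10^(91.0/10) = 6.356e+09.
L_eq = 10·log₁₀(6.356e+09/10.1) = 87.99 dB.

88.0 dB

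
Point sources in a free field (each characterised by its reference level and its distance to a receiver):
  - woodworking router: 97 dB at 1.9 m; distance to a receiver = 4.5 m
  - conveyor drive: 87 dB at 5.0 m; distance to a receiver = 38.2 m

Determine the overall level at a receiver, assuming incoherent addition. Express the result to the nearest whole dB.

Apply inverse-square spreading to bring every level to the receiver, then sum 10^(L/10).
woodworking router: 97 − 20·log₁₀(4.5/1.9) = 97 − 7.49 = 89.51 dB.
conveyor drive: 87 − 20·log₁₀(38.2/5.0) = 87 − 17.66 = 69.34 dB.
Σ 10^(L/10) = 9.021e+08 → L_total = 10·log₁₀(9.021e+08) = 89.55 dB.

90 dB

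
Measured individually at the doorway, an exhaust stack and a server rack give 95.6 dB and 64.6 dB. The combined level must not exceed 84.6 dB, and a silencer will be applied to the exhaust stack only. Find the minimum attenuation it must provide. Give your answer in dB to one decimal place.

11.0 dB

The untreated sources together contribute 10^(64.6/10) = 2.884e+06, i.e. 64.60 dB.
The limit corresponds to 10^(84.6/10) = 2.884e+08; subtracting the fixed part leaves 2.855e+08 for the exhaust stack, i.e. 84.56 dB.
Required insertion loss = 95.6 − 84.56 = 11.04 dB.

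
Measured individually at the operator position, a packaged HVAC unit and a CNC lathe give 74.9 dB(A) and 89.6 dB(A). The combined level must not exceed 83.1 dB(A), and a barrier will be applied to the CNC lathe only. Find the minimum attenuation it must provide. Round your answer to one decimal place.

7.2 dB

Everything except the CNC lathe sums to 10^(74.9/10) = 3.090e+07 in linear terms, 74.90 dB(A).
To meet 83.1 dB(A) overall, the treated CNC lathe may contribute at most 10^(83.1/10) − 3.090e+07 = 1.733e+08, i.e. 82.39 dB(A).
So the CNC lathe must be reduced from 89.6 to 82.39 dB(A): IL = 7.21 dB.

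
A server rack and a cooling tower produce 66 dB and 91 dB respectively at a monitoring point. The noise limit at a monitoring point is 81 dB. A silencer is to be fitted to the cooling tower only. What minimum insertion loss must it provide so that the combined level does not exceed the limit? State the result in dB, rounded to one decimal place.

The untreated sources together contribute 10^(66/10) = 3.981e+06, i.e. 66.00 dB.
The limit corresponds to 10^(81/10) = 1.259e+08; subtracting the fixed part leaves 1.219e+08 for the cooling tower, i.e. 80.86 dB.
So the cooling tower must be reduced from 91 to 80.86 dB: IL = 10.14 dB.

10.1 dB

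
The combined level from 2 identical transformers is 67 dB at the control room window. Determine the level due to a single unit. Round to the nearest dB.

64 dB

Dividing the total intensity by 2 lowers the level by 10·log₁₀ 2 = 3.010 dB: L₁ = 67 − 3.010.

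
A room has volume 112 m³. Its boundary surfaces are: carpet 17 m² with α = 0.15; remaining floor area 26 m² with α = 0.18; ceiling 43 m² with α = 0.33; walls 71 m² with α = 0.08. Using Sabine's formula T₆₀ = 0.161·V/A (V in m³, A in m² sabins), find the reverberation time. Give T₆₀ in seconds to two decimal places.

A = Σ Sᵢαᵢ = 17·0.15 + 26·0.18 + 43·0.33 + 71·0.08 = 27.10 m².
T₆₀ = 0.161 × 112 / 27.10 = 0.665 s.

0.67 s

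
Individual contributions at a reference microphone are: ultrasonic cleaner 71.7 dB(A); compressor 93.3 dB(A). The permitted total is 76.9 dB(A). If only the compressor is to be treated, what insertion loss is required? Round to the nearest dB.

Everything except the compressor sums to 10^(71.7/10) = 1.479e+07 in linear terms, 71.70 dB(A).
The limit corresponds to 10^(76.9/10) = 4.898e+07; subtracting the fixed part leaves 3.419e+07 for the compressor, i.e. 75.34 dB(A).
So the compressor must be reduced from 93.3 to 75.34 dB(A): IL = 17.96 dB.

18 dB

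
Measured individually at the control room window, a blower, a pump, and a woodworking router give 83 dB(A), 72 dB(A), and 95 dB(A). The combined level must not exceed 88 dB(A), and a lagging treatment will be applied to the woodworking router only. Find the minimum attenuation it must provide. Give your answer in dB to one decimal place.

8.8 dB

Everything except the woodworking router sums to 10^(83/10) + 10^(72/10) = 2.154e+08 in linear terms, 83.33 dB(A).
The limit corresponds to 10^(88/10) = 6.310e+08; subtracting the fixed part leaves 4.156e+08 for the woodworking router, i.e. 86.19 dB(A).
Required insertion loss = 95 − 86.19 = 8.81 dB.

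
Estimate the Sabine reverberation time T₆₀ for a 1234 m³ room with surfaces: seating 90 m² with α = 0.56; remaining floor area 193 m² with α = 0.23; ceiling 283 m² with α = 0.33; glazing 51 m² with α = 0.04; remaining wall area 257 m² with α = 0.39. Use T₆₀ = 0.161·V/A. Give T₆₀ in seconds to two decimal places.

Total absorption A = 90·0.56 + 193·0.23 + 283·0.33 + 51·0.04 + 257·0.39 = 290.45 m² sabins.
T₆₀ = 0.161 × 1234 / 290.45 = 0.684 s.

0.68 s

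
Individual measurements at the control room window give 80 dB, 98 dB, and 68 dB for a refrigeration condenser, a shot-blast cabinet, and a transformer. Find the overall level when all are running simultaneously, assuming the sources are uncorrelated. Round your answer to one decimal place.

98.1 dB

For uncorrelated sources the intensities add, so convert each level to linear form, sum, and take 10·log₁₀ of the total.
Σ 10^(L/10) = 10^(80/10) + 10^(98/10) + 10^(68/10) = 6.416e+09.
L_total = 10·log₁₀(6.416e+09) = 98.07 dB.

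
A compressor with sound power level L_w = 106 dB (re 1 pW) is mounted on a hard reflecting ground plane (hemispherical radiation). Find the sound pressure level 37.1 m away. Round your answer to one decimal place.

66.6 dB

L_p = L_w − 10·log₁₀(2π·r²) with r = 37.1 m.
2π·r² = 8648 m², 10·log₁₀ of that is 39.369 dB.
L_p = 106 − 39.369 = 66.63 dB.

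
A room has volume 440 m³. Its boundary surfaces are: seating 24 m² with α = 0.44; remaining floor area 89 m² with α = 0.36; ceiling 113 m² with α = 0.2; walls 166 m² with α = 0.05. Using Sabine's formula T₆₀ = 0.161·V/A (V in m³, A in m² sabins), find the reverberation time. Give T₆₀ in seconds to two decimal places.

0.96 s

Total absorption A = 24·0.44 + 89·0.36 + 113·0.2 + 166·0.05 = 73.50 m² sabins.
T₆₀ = 0.161 × 440 / 73.50 = 0.964 s.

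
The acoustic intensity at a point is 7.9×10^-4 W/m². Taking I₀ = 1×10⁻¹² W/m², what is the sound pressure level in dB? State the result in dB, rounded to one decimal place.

Dividing by I₀ shifts the exponent by 12: I/I₀ = 7.9×10^8.
L = 10·(0.8976 + 8) = 88.98 dB.

89.0 dB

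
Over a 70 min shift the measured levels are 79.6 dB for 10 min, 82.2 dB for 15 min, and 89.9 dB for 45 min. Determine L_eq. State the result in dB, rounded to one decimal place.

88.3 dB

L_eq = 10·log₁₀[(1/T)·Σ tᵢ·10^(Lᵢ/10)] with T = 70 min.
Σ tᵢ·10^(Lᵢ/10) = 10·10^(79.6/10) + 15·10^(82.2/10) + 45·10^(89.9/10) = 4.738e+10.
L_eq = 10·log₁₀(4.738e+10/70) = 88.30 dB.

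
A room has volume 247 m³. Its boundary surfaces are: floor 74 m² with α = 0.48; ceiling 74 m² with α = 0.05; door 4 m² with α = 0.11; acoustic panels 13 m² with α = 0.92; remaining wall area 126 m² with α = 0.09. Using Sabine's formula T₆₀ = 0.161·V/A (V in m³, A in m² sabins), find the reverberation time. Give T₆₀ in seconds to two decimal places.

Total absorption A = 74·0.48 + 74·0.05 + 4·0.11 + 13·0.92 + 126·0.09 = 62.96 m² sabins.
T₆₀ = 0.161 × 247 / 62.96 = 0.632 s.

0.63 s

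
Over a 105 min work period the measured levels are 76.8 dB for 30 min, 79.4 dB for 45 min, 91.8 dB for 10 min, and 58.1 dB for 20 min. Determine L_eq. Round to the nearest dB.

The energy average is taken in the linear domain: L_eq = 10·log₁₀[(Σ tᵢ·10^(Lᵢ/10))/T], T = 105 min.
Σ tᵢ·10^(Lᵢ/10) = 30·10^(76.8/10) + 45·10^(79.4/10) + 10·10^(91.8/10) + 20·10^(58.1/10) = 2.050e+10.
L_eq = 10·log₁₀(2.050e+10/105) = 82.91 dB.

83 dB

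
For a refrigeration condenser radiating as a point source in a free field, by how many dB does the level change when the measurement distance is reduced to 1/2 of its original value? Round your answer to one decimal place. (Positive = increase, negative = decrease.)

A point source loses 6 dB per doubling of distance; generally ΔL = −20·log₁₀(r₂/r₁).
ΔL = −20·log₁₀(0.5) = +6.02 dB.

+6.0 dB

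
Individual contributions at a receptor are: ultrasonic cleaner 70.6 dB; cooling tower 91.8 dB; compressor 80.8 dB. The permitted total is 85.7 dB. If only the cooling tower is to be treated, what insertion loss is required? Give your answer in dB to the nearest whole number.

8 dB

The untreated sources together contribute 10^(70.6/10) + 10^(80.8/10) = 1.317e+08, i.e. 81.20 dB.
To meet 85.7 dB overall, the treated cooling tower may contribute at most 10^(85.7/10) − 1.317e+08 = 2.398e+08, i.e. 83.80 dB.
So the cooling tower must be reduced from 91.8 to 83.80 dB: IL = 8.00 dB.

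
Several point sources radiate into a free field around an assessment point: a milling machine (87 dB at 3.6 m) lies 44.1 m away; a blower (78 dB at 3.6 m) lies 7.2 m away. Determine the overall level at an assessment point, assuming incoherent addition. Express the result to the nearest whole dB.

73 dB

First find each source's level at the receiver (point-source: −20·log₁₀(r/r_ref)), then combine on an intensity basis.
milling machine: 87 − 20·log₁₀(44.1/3.6) = 87 − 21.76 = 65.24 dB.
blower: 78 − 20·log₁₀(7.2/3.6) = 78 − 6.02 = 71.98 dB.
Σ 10^(L/10) = 1.911e+07 → L_total = 10·log₁₀(1.911e+07) = 72.81 dB.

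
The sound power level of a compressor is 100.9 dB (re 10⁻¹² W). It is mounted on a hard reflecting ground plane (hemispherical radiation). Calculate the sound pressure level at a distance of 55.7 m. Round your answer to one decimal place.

58.0 dB

L_p = L_w − 10·log₁₀(2π·r²) with r = 55.7 m.
2π·r² = 1.949e+04 m², 10·log₁₀ of that is 42.899 dB.
L_p = 100.9 − 42.899 = 58.00 dB.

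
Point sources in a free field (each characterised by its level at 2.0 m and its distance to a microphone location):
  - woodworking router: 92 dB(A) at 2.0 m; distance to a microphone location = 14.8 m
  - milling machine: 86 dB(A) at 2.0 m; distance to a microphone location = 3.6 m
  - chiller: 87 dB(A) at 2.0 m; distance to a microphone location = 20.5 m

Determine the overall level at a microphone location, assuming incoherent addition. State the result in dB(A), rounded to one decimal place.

81.9 dB(A)

Apply inverse-square spreading to bring every level to the receiver, then sum 10^(L/10).
woodworking router: 92 − 20·log₁₀(14.8/2.0) = 92 − 17.38 = 74.62 dB(A).
milling machine: 86 − 20·log₁₀(3.6/2.0) = 86 − 5.11 = 80.89 dB(A).
chiller: 87 − 20·log₁₀(20.5/2.0) = 87 − 20.21 = 66.79 dB(A).
Σ 10^(L/10) = 1.566e+08 → L_total = 10·log₁₀(1.566e+08) = 81.95 dB(A).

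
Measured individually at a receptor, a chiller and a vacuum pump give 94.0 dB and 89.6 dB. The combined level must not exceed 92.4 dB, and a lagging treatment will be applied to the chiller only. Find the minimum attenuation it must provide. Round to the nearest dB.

Fixed contribution from the other source: Σ 10^(L/10) = 10^(89.6/10) = 9.120e+08 (89.60 dB).
The limit corresponds to 10^(92.4/10) = 1.738e+09; subtracting the fixed part leaves 8.258e+08 for the chiller, i.e. 89.17 dB.
Required insertion loss = 94.0 − 89.17 = 4.83 dB.

5 dB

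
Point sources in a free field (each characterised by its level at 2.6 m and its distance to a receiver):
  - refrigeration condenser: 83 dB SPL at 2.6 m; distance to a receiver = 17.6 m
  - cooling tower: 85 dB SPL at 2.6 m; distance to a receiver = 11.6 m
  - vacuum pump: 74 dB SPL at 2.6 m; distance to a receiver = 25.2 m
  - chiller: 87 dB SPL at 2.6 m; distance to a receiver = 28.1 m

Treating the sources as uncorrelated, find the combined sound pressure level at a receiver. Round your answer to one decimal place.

First find each source's level at the receiver (point-source: −20·log₁₀(r/r_ref)), then combine on an intensity basis.
refrigeration condenser: 83 − 20·log₁₀(17.6/2.6) = 83 − 16.61 = 66.39 dB SPL.
cooling tower: 85 − 20·log₁₀(11.6/2.6) = 85 − 12.99 = 72.01 dB SPL.
vacuum pump: 74 − 20·log₁₀(25.2/2.6) = 74 − 19.73 = 54.27 dB SPL.
chiller: 87 − 20·log₁₀(28.1/2.6) = 87 − 20.67 = 66.33 dB SPL.
Σ 10^(L/10) = 2.480e+07 → L_total = 10·log₁₀(2.480e+07) = 73.94 dB SPL.

73.9 dB SPL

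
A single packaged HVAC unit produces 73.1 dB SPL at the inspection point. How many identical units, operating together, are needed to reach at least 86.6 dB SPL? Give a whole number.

23

The shortfall is 86.6 − 73.1 = 13.5 dB, and N units add 10·log₁₀ N, so need 10·log₁₀ N ≥ 13.5.
N ≥ 10^(13.5/10) = 22.387, so N = 23.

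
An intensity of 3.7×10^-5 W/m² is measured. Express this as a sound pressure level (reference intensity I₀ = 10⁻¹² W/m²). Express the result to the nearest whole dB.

I/I₀ = 3.7×10^-5/10⁻¹² = 3.7×10^7, and L = 10·log₁₀(I/I₀).
L = 10·(0.5682 + 7) = 75.68 dB.

76 dB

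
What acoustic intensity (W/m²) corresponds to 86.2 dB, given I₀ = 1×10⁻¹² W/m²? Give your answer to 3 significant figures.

L = 10·log₁₀(I/I₀) ⇒ I = I₀·10^(L/10) = 10⁻¹² × 10^8.62.

0.000417 W/m²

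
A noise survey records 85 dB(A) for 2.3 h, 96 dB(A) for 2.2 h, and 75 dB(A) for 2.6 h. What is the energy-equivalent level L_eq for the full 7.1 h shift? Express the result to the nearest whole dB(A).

Weight each interval's intensity by its duration and average over T = 7.1 h:
Σ tᵢ·10^(Lᵢ/10) = 2.3·10^(85/10) + 2.2·10^(96/10) + 2.6·10^(75/10) = 9.568e+09.
L_eq = 10·log₁₀(9.568e+09/7.1) = 91.30 dB(A).

91 dB(A)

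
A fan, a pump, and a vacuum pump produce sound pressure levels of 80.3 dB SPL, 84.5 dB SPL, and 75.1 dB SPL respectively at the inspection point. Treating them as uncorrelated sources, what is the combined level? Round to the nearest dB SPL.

For uncorrelated sources the intensities add, so convert each level to linear form, sum, and take 10·log₁₀ of the total.
Σ 10^(L/10) = 10^(80.3/10) + 10^(84.5/10) + 10^(75.1/10) = 4.213e+08.
L_total = 10·log₁₀(4.213e+08) = 86.25 dB SPL.

86 dB SPL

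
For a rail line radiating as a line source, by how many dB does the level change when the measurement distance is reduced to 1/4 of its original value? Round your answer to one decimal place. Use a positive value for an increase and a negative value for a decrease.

Line-source spreading: ΔL = −10·log₁₀(r₂/r₁).
ΔL = −10·log₁₀(0.25) = +6.02 dB.

+6.0 dB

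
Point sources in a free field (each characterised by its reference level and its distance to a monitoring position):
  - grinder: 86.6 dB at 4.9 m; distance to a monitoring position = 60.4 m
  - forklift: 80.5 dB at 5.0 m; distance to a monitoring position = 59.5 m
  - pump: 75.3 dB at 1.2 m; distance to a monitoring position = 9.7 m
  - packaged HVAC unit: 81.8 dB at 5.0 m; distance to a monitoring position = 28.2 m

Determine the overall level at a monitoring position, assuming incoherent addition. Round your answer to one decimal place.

Apply inverse-square spreading to bring every level to the receiver, then sum 10^(L/10).
grinder: 86.6 − 20·log₁₀(60.4/4.9) = 86.6 − 21.82 = 64.78 dB.
forklift: 80.5 − 20·log₁₀(59.5/5.0) = 80.5 − 21.51 = 58.99 dB.
pump: 75.3 − 20·log₁₀(9.7/1.2) = 75.3 − 18.15 = 57.15 dB.
packaged HVAC unit: 81.8 − 20·log₁₀(28.2/5.0) = 81.8 − 15.03 = 66.77 dB.
Σ 10^(L/10) = 9.077e+06 → L_total = 10·log₁₀(9.077e+06) = 69.58 dB.

69.6 dB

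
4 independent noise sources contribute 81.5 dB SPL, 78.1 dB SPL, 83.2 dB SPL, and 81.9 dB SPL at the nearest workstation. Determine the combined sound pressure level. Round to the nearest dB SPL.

88 dB SPL

For uncorrelated sources the intensities add, so convert each level to linear form, sum, and take 10·log₁₀ of the total.
Σ 10^(L/10) = 10^(81.5/10) + 10^(78.1/10) + 10^(83.2/10) + 10^(81.9/10) = 5.696e+08.
L_total = 10·log₁₀(5.696e+08) = 87.56 dB SPL.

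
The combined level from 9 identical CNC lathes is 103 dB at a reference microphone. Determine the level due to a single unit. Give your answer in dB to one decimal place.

93.5 dB

Dividing the total intensity by 9 lowers the level by 10·log₁₀ 9 = 9.542 dB: L₁ = 103 − 9.542.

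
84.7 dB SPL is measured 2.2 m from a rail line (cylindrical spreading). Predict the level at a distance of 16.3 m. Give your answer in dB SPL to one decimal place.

Cylindrical spreading from a line source gives a 10·log₁₀(r₂/r₁) drop.
L₂ = 84.7 − 10·log₁₀(16.3/2.2) = 84.7 − 8.698 = 76.00 dB SPL.

76.0 dB SPL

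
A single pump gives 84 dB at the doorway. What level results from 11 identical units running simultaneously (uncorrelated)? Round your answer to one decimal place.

L_total = L₁ + 10·log₁₀ N for N identical incoherent sources.
L_total = 84 + 10·log₁₀(11) = 84 + 10.414 = 94.41 dB.

94.4 dB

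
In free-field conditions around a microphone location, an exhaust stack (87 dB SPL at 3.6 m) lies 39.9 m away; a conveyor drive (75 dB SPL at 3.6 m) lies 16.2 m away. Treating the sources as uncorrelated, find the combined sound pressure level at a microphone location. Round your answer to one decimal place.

Apply inverse-square spreading to bring every level to the receiver, then sum 10^(L/10).
exhaust stack: 87 − 20·log₁₀(39.9/3.6) = 87 − 20.89 = 66.11 dB SPL.
conveyor drive: 75 − 20·log₁₀(16.2/3.6) = 75 − 13.06 = 61.94 dB SPL.
Σ 10^(L/10) = 5.642e+06 → L_total = 10·log₁₀(5.642e+06) = 67.51 dB SPL.

67.5 dB SPL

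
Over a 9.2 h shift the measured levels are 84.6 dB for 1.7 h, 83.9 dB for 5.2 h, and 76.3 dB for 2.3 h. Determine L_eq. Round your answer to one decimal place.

83.1 dB

L_eq = 10·log₁₀[(1/T)·Σ tᵢ·10^(Lᵢ/10)] with T = 9.2 h.
Σ tᵢ·10^(Lᵢ/10) = 1.7·10^(84.6/10) + 5.2·10^(83.9/10) + 2.3·10^(76.3/10) = 1.865e+09.
L_eq = 10·log₁₀(1.865e+09/9.2) = 83.07 dB.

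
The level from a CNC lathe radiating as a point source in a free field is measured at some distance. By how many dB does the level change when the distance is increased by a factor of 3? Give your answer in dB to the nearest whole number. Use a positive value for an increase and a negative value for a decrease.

-10 dB

A point source loses 6 dB per doubling of distance; generally ΔL = −20·log₁₀(r₂/r₁).
ΔL = −20·log₁₀(3) = -9.54 dB.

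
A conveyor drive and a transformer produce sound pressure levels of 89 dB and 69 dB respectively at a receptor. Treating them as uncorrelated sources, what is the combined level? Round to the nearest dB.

For uncorrelated sources the intensities add, so convert each level to linear form, sum, and take 10·log₁₀ of the total.
Σ 10^(L/10) = 10^(89/10) + 10^(69/10) = 8.023e+08.
L_total = 10·log₁₀(8.023e+08) = 89.04 dB.

89 dB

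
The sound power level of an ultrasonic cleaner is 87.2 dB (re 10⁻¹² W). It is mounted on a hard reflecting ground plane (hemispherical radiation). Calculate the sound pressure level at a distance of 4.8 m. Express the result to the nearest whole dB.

66 dB

L_p = L_w − 10·log₁₀(2π·r²) with r = 4.8 m.
2π·r² = 144.8 m², 10·log₁₀ of that is 21.607 dB.
L_p = 87.2 − 21.607 = 65.59 dB.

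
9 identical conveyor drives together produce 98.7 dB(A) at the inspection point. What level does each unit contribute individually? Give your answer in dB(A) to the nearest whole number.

Dividing the total intensity by 9 lowers the level by 10·log₁₀ 9 = 9.542 dB: L₁ = 98.7 − 9.542.

89 dB(A)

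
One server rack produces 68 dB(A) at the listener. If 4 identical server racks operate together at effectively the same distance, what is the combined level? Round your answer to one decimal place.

N identical incoherent sources raise the level by 10·log₁₀ N.
L_total = 68 + 10·log₁₀(4) = 68 + 6.021 = 74.02 dB(A).

74.0 dB(A)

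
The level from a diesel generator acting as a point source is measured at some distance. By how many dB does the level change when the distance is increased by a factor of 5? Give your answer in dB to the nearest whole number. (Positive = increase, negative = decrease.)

-14 dB

A point source loses 6 dB per doubling of distance; generally ΔL = −20·log₁₀(r₂/r₁).
ΔL = −20·log₁₀(5) = -13.98 dB.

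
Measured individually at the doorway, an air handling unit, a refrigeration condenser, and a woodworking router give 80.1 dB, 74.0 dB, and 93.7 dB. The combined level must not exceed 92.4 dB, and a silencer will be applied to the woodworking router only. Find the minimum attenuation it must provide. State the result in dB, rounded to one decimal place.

Everything except the woodworking router sums to 10^(80.1/10) + 10^(74.0/10) = 1.274e+08 in linear terms, 81.05 dB.
The limit corresponds to 10^(92.4/10) = 1.738e+09; subtracting the fixed part leaves 1.610e+09 for the woodworking router, i.e. 92.07 dB.
Required insertion loss = 93.7 − 92.07 = 1.63 dB.

1.6 dB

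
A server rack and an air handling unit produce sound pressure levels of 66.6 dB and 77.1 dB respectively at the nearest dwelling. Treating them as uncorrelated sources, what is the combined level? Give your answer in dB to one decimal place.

For uncorrelated sources the intensities add, so convert each level to linear form, sum, and take 10·log₁₀ of the total.
Σ 10^(L/10) = 10^(66.6/10) + 10^(77.1/10) = 5.586e+07.
L_total = 10·log₁₀(5.586e+07) = 77.47 dB.

77.5 dB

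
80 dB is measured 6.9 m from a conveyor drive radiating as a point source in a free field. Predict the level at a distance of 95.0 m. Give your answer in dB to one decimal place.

Point-source attenuation: ΔL = 20·log₁₀(r₂/r₁) = 20·log₁₀(95.0/6.9) = 22.777 dB.
L₂ = 80 − 20·log₁₀(95.0/6.9) = 80 − 22.777 = 57.22 dB.

57.2 dB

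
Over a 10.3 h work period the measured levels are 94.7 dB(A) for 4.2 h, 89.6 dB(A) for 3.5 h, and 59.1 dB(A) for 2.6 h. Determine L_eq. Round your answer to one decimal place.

Weight each interval's intensity by its duration and average over T = 10.3 h:
Σ tᵢ·10^(Lᵢ/10) = 4.2·10^(94.7/10) + 3.5·10^(89.6/10) + 2.6·10^(59.1/10) = 1.559e+10.
L_eq = 10·log₁₀(1.559e+10/10.3) = 91.80 dB(A).

91.8 dB(A)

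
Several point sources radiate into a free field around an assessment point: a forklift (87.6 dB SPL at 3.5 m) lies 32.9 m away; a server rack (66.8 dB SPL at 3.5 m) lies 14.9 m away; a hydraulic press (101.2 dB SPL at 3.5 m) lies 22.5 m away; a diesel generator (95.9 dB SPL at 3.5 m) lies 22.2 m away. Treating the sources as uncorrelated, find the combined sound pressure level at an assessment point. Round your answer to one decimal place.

Apply inverse-square spreading to bring every level to the receiver, then sum 10^(L/10).
forklift: 87.6 − 20·log₁₀(32.9/3.5) = 87.6 − 19.46 = 68.14 dB SPL.
server rack: 66.8 − 20·log₁₀(14.9/3.5) = 66.8 − 12.58 = 54.22 dB SPL.
hydraulic press: 101.2 − 20·log₁₀(22.5/3.5) = 101.2 − 16.16 = 85.04 dB SPL.
diesel generator: 95.9 − 20·log₁₀(22.2/3.5) = 95.9 − 16.05 = 79.85 dB SPL.
Σ 10^(L/10) = 4.225e+08 → L_total = 10·log₁₀(4.225e+08) = 86.26 dB SPL.

86.3 dB SPL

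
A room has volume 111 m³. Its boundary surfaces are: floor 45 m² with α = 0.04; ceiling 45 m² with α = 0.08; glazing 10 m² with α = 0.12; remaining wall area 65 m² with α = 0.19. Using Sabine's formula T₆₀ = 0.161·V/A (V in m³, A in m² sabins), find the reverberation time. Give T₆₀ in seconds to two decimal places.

Total absorption A = 45·0.04 + 45·0.08 + 10·0.12 + 65·0.19 = 18.95 m² sabins.
T₆₀ = 0.161 × 111 / 18.95 = 0.943 s.

0.94 s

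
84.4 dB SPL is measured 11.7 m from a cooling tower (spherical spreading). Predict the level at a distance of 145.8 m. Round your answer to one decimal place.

Point-source attenuation: ΔL = 20·log₁₀(r₂/r₁) = 20·log₁₀(145.8/11.7) = 21.911 dB.
L₂ = 84.4 − 20·log₁₀(145.8/11.7) = 84.4 − 21.911 = 62.49 dB SPL.

62.5 dB SPL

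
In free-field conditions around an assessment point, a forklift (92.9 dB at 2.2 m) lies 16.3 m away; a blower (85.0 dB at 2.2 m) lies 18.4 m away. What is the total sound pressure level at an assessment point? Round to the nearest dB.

Apply inverse-square spreading to bring every level to the receiver, then sum 10^(L/10).
forklift: 92.9 − 20·log₁₀(16.3/2.2) = 92.9 − 17.40 = 75.50 dB.
blower: 85.0 − 20·log₁₀(18.4/2.2) = 85.0 − 18.45 = 66.55 dB.
Σ 10^(L/10) = 4.004e+07 → L_total = 10·log₁₀(4.004e+07) = 76.02 dB.

76 dB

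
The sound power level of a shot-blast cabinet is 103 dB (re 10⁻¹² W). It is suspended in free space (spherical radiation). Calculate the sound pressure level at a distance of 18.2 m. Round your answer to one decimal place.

Free-field spherical radiation: L_p = L_w − 10·log₁₀(4π·r²), r = 18.2 m.
4π·r² = 4162 m², 10·log₁₀ of that is 36.194 dB.
L_p = 103 − 36.194 = 66.81 dB.

66.8 dB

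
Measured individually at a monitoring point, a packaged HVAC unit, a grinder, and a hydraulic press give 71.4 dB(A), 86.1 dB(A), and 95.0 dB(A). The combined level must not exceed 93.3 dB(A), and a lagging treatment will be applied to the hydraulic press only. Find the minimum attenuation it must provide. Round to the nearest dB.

3 dB

The untreated sources together contribute 10^(71.4/10) + 10^(86.1/10) = 4.212e+08, i.e. 86.24 dB(A).
To meet 93.3 dB(A) overall, the treated hydraulic press may contribute at most 10^(93.3/10) − 4.212e+08 = 1.717e+09, i.e. 92.35 dB(A).
Required insertion loss = 95.0 − 92.35 = 2.65 dB.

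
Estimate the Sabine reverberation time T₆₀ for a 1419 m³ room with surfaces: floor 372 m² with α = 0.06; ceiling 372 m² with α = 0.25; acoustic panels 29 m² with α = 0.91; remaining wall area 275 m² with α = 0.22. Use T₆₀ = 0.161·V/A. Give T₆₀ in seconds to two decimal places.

Total absorption A = 372·0.06 + 372·0.25 + 29·0.91 + 275·0.22 = 202.21 m² sabins.
T₆₀ = 0.161 × 1419 / 202.21 = 1.130 s.

1.13 s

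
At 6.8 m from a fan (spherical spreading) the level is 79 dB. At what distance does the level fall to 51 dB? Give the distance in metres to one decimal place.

170.8 m

The 28.0 dB drop corresponds to a distance ratio of 10^(28.0/20) for a point source.
r₂ = 6.8·10^((79−51)/20) = 6.8·10^(28.0/20) = 170.81 m.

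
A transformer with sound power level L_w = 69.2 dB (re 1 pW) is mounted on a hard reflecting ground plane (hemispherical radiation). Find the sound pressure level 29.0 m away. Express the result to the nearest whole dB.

32 dB

Free-field hemispherical radiation: L_p = L_w − 10·log₁₀(2π·r²), r = 29.0 m.
2π·r² = 5284 m², 10·log₁₀ of that is 37.230 dB.
L_p = 69.2 − 37.230 = 31.97 dB.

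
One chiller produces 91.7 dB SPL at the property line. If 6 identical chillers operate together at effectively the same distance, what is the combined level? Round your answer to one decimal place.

With 6 equal, uncorrelated contributions the intensity is 6× that of one unit, giving a rise of 10·log₁₀ 6.
L_total = 91.7 + 10·log₁₀(6) = 91.7 + 7.782 = 99.48 dB SPL.

99.5 dB SPL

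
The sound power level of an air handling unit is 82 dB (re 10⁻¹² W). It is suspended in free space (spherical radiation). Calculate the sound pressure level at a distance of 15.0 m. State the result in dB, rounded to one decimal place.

47.5 dB

Free-field spherical radiation: L_p = L_w − 10·log₁₀(4π·r²), r = 15.0 m.
4π·r² = 2827 m², 10·log₁₀ of that is 34.514 dB.
L_p = 82 − 34.514 = 47.49 dB.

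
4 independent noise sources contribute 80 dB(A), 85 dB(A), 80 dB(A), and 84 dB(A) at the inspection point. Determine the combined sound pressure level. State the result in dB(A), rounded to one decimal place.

88.9 dB(A)

Incoherent sources combine by intensity addition: L_total = 10·log₁₀(Σ 10^(L_i/10)).
Σ 10^(L/10) = 10^(80/10) + 10^(85/10) + 10^(80/10) + 10^(84/10) = 7.674e+08.
L_total = 10·log₁₀(7.674e+08) = 88.85 dB(A).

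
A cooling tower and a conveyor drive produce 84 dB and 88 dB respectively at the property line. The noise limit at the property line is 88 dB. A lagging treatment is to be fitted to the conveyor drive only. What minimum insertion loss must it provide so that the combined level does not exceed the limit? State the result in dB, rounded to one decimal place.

Fixed contribution from the other source: Σ 10^(L/10) = 10^(84/10) = 2.512e+08 (84.00 dB).
The limit corresponds to 10^(88/10) = 6.310e+08; subtracting the fixed part leaves 3.798e+08 for the conveyor drive, i.e. 85.80 dB.
Required insertion loss = 88 − 85.80 = 2.20 dB.

2.2 dB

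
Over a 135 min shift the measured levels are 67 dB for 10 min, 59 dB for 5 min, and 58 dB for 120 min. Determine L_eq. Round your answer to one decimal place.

Weight each interval's intensity by its duration and average over T = 135 min:
Σ tᵢ·10^(Lᵢ/10) = 10·10^(67/10) + 5·10^(59/10) + 120·10^(58/10) = 1.298e+08.
L_eq = 10·log₁₀(1.298e+08/135) = 59.83 dB.

59.8 dB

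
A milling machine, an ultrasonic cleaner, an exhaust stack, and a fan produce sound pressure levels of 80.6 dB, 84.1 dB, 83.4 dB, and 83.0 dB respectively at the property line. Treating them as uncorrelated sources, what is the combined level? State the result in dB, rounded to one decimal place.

Incoherent sources combine by intensity addition: L_total = 10·log₁₀(Σ 10^(L_i/10)).
Σ 10^(L/10) = 10^(80.6/10) + 10^(84.1/10) + 10^(83.4/10) + 10^(83.0/10) = 7.902e+08.
L_total = 10·log₁₀(7.902e+08) = 88.98 dB.

89.0 dB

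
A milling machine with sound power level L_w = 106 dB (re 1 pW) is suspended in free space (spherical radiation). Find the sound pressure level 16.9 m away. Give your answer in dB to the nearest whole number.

L_p = L_w − 10·log₁₀(4π·r²) with r = 16.9 m.
4π·r² = 3589 m², 10·log₁₀ of that is 35.550 dB.
L_p = 106 − 35.550 = 70.45 dB.

70 dB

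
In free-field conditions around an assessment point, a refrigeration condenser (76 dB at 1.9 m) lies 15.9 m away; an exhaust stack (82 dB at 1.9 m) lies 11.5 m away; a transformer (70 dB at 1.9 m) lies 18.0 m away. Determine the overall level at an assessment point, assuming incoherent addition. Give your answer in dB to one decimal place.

Apply inverse-square spreading to bring every level to the receiver, then sum 10^(L/10).
refrigeration condenser: 76 − 20·log₁₀(15.9/1.9) = 76 − 18.45 = 57.55 dB.
exhaust stack: 82 − 20·log₁₀(11.5/1.9) = 82 − 15.64 = 66.36 dB.
transformer: 70 − 20·log₁₀(18.0/1.9) = 70 − 19.53 = 50.47 dB.
Σ 10^(L/10) = 5.006e+06 → L_total = 10·log₁₀(5.006e+06) = 67.00 dB.

67.0 dB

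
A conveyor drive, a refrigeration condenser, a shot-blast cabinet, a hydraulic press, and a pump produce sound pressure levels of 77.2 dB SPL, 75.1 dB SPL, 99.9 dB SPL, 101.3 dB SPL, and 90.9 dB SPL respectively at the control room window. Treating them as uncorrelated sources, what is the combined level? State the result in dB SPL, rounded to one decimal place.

For uncorrelated sources the intensities add, so convert each level to linear form, sum, and take 10·log₁₀ of the total.
Σ 10^(L/10) = 10^(77.2/10) + 10^(75.1/10) + 10^(99.9/10) + 10^(101.3/10) + 10^(90.9/10) = 2.458e+10.
L_total = 10·log₁₀(2.458e+10) = 103.91 dB SPL.

103.9 dB SPL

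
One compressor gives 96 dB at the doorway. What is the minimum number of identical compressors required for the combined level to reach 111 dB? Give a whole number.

32

Need L₁ + 10·log₁₀ N ≥ 111, i.e. log₁₀ N ≥ 1.50.
N ≥ 10^(15.0/10) = 31.623, so N = 32.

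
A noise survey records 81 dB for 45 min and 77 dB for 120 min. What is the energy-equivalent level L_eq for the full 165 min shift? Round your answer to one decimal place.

78.5 dB

The energy average is taken in the linear domain: L_eq = 10·log₁₀[(Σ tᵢ·10^(Lᵢ/10))/T], T = 165 min.
Σ tᵢ·10^(Lᵢ/10) = 45·10^(81/10) + 120·10^(77/10) = 1.168e+10.
L_eq = 10·log₁₀(1.168e+10/165) = 78.50 dB.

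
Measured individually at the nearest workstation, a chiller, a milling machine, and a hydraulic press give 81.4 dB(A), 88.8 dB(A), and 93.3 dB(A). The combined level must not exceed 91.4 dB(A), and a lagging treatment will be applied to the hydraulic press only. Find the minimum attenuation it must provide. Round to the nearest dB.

6 dB

Everything except the hydraulic press sums to 10^(81.4/10) + 10^(88.8/10) = 8.966e+08 in linear terms, 89.53 dB(A).
The limit corresponds to 10^(91.4/10) = 1.380e+09; subtracting the fixed part leaves 4.838e+08 for the hydraulic press, i.e. 86.85 dB(A).
Required insertion loss = 93.3 − 86.85 = 6.45 dB.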